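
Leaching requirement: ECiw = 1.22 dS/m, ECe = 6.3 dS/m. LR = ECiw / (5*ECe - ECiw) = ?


LR = ECiw / (5*ECe - ECiw)
LR = 1.22 / (5*6.3 - 1.22)
LR = 1.22 / 30.2800

0.0403


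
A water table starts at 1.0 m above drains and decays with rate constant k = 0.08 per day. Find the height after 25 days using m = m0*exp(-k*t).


m = m0 * exp(-k*t)
m = 1.0 * exp(-0.08 * 25)
m = 1.0 * exp(-2.0000)

0.1353 m


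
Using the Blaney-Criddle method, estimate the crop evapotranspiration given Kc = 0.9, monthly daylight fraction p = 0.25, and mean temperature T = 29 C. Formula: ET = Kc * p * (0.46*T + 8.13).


ET = Kc * p * (0.46*T + 8.13)
ET = 0.9 * 0.25 * (0.46*29 + 8.13)
ET = 0.9 * 0.25 * 21.4700

4.8308 mm/day


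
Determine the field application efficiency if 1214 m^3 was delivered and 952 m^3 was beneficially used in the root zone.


Ea = V_root / V_field * 100 = 952 / 1214 * 100 = 78.4185%

78.4185 %


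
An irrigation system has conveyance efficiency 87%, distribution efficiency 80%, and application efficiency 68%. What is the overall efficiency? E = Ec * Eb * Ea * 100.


Ec = 0.87, Eb = 0.8, Ea = 0.68
E = 0.87 * 0.8 * 0.68 * 100 = 47.3280%

47.3280 %


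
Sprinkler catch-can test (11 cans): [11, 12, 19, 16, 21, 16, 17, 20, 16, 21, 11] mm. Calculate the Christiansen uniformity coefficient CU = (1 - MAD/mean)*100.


mean = 16.363636 mm
MAD = 2.942149 mm
CU = (1 - 2.942149/16.363636)*100

82.0202 %


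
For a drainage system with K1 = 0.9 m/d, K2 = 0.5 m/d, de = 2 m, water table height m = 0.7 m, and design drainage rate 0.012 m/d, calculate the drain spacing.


S^2 = 8*K2*de*m/q + 4*K1*m^2/q
S^2 = 8*0.5*2*0.7/0.012 + 4*0.9*0.7^2/0.012
S = sqrt(613.6667)

24.7723 m


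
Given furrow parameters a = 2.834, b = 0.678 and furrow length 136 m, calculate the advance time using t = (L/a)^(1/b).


t = (L/a)^(1/b)
t = (136/2.834)^(1/0.678)
t = 47.988709^(1/0.678)

301.6867 min


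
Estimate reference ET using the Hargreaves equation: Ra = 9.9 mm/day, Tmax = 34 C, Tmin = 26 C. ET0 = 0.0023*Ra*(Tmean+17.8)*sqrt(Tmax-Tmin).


Tmean = (Tmax + Tmin)/2 = (34 + 26)/2 = 30.0
ET0 = 0.0023 * 9.9 * (30.0 + 17.8) * sqrt(34 - 26)
ET0 = 0.0023 * 9.9 * 47.8 * 2.828427

3.0785 mm/day


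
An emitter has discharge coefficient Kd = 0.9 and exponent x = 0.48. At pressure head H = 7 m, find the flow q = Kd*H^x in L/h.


q = Kd * H^x = 0.9 * 7^0.48 = 0.9 * 2.544761

2.2903 L/h


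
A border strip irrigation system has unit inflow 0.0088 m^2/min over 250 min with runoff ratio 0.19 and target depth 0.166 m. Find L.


L = q*t/((1+r)*Z)
L = 0.0088*250/((1+0.19)*0.166)
L = 2.2/0.19754

11.1370 m


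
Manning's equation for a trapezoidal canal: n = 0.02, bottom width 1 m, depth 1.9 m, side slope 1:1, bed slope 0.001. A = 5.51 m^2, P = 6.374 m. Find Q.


R = A/P = 5.51/6.374 = 0.864449
Q = (1/0.02) * 5.51 * 0.864449^(2/3) * 0.001^0.5

7.9058 m^3/s


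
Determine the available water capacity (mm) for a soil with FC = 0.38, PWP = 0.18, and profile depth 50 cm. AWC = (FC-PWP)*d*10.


AWC = (FC - PWP) * d * 10
AWC = (0.38 - 0.18) * 50 * 10
AWC = 0.2000 * 50 * 10

100.0000 mm


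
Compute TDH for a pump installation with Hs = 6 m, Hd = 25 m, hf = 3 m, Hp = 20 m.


TDH = Hs + Hd + hf + Hp = 6 + 25 + 3 + 20 = 54

54 m


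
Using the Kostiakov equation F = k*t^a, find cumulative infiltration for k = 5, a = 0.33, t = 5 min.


F = k * t^a = 5 * 5^0.33
F = 5 * 1.700827

8.5041 mm


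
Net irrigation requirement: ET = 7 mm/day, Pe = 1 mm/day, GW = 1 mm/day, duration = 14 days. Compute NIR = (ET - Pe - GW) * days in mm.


Daily deficit = ET - Pe - GW = 7 - 1 - 1 = 5 mm/day
NIR = 5 * 14 = 70 mm

70.0000 mm


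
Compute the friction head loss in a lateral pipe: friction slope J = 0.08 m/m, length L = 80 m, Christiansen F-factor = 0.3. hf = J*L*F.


hf = J * L * F = 0.08 * 80 * 0.3 = 1.9200 m

1.9200 m


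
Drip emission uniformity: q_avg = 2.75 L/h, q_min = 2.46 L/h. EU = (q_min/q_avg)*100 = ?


EU = (q_min/q_avg)*100 = (2.46/2.75)*100 = 89.4545%

89.4545 %


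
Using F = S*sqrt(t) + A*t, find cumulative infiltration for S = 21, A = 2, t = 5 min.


F = S*sqrt(t) + A*t
F = 21*sqrt(5) + 2*5
F = 21*2.236068 + 10

56.9574 mm


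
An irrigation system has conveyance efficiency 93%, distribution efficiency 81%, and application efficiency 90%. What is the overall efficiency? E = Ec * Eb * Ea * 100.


Ec = 0.93, Eb = 0.81, Ea = 0.9
E = 0.93 * 0.81 * 0.9 * 100 = 67.7970%

67.7970 %


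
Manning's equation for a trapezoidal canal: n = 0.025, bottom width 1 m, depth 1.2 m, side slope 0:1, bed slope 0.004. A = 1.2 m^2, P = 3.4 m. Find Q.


R = A/P = 1.2/3.4 = 0.352941
Q = (1/0.025) * 1.2 * 0.352941^(2/3) * 0.004^0.5

1.5161 m^3/s


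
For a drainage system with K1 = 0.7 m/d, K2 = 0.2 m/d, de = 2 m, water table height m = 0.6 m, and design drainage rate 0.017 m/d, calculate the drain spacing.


S^2 = 8*K2*de*m/q + 4*K1*m^2/q
S^2 = 8*0.2*2*0.6/0.017 + 4*0.7*0.6^2/0.017
S = sqrt(172.2353)

13.1238 m


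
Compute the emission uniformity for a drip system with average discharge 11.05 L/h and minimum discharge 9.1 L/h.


EU = (q_min/q_avg)*100 = (9.1/11.05)*100 = 82.3529%

82.3529 %


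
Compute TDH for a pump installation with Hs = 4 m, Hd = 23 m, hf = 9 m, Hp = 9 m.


TDH = Hs + Hd + hf + Hp = 4 + 23 + 9 + 9 = 45

45 m


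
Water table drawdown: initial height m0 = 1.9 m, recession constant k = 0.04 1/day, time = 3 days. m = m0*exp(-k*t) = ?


m = m0 * exp(-k*t)
m = 1.9 * exp(-0.04 * 3)
m = 1.9 * exp(-0.1200)

1.6851 m


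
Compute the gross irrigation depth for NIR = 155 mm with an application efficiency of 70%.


Ea = 70% = 0.7
GID = NIR / Ea = 155 / 0.7 = 221.4286 mm

221.4286 mm


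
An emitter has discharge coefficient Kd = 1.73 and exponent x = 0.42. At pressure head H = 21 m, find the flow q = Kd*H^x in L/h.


q = Kd * H^x = 1.73 * 21^0.42 = 1.73 * 3.591965

6.2141 L/h


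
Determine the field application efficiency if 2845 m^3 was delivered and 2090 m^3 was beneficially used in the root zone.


Ea = V_root / V_field * 100 = 2090 / 2845 * 100 = 73.4622%

73.4622 %


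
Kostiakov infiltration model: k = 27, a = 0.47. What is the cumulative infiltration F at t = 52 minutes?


F = k * t^a = 27 * 52^0.47
F = 27 * 6.405036

172.9360 mm


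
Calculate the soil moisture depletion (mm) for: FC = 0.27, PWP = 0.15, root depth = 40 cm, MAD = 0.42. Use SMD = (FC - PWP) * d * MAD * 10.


SMD = (FC - PWP) * d * MAD * 10
SMD = (0.27 - 0.15) * 40 * 0.42 * 10
SMD = 0.1200 * 40 * 0.42 * 10

20.1600 mm


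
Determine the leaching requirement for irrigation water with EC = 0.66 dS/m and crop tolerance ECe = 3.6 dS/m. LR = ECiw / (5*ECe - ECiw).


LR = ECiw / (5*ECe - ECiw)
LR = 0.66 / (5*3.6 - 0.66)
LR = 0.66 / 17.3400

0.0381


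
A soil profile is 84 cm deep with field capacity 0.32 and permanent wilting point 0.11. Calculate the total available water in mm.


AWC = (FC - PWP) * d * 10
AWC = (0.32 - 0.11) * 84 * 10
AWC = 0.2100 * 84 * 10

176.4000 mm


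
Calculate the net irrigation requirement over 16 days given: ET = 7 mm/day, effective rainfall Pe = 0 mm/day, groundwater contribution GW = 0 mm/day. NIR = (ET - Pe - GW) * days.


Daily deficit = ET - Pe - GW = 7 - 0 - 0 = 7 mm/day
NIR = 7 * 16 = 112 mm

112.0000 mm


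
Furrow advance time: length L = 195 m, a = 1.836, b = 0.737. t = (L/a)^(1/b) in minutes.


t = (L/a)^(1/b)
t = (195/1.836)^(1/0.737)
t = 106.209150^(1/0.737)

561.3091 min


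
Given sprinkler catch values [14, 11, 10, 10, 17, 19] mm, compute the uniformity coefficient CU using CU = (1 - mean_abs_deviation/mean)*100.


mean = 13.500000 mm
MAD = 3.166667 mm
CU = (1 - 3.166667/13.500000)*100

76.5432 %


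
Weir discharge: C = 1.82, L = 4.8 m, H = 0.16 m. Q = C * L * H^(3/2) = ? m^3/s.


Q = C * L * H^(3/2) = 1.82 * 4.8 * 0.16^1.5 = 1.82 * 4.8 * 0.064000

0.5591 m^3/s


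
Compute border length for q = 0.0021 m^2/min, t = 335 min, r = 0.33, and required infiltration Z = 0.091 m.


L = q*t/((1+r)*Z)
L = 0.0021*335/((1+0.33)*0.091)
L = 0.7035/0.12103

5.8126 m


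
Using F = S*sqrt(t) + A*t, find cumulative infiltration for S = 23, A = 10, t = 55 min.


F = S*sqrt(t) + A*t
F = 23*sqrt(55) + 10*55
F = 23*7.416198 + 550

720.5726 mm


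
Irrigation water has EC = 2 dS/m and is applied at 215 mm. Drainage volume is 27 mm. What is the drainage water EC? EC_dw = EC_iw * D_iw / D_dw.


EC_dw = EC_iw * D_iw / D_dw
EC_dw = 2 * 215 / 27
EC_dw = 430 / 27

15.9259 dS/m


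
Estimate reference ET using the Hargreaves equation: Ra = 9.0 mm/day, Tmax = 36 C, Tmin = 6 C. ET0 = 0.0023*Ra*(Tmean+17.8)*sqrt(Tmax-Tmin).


Tmean = (Tmax + Tmin)/2 = (36 + 6)/2 = 21.0
ET0 = 0.0023 * 9.0 * (21.0 + 17.8) * sqrt(36 - 6)
ET0 = 0.0023 * 9.0 * 38.8 * 5.477226

4.3991 mm/day


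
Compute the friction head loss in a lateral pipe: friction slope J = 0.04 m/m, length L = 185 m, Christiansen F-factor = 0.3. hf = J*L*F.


hf = J * L * F = 0.04 * 185 * 0.3 = 2.2200 m

2.2200 m


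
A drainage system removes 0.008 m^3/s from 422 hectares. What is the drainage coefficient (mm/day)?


DC = Q * 86400 / (A * 10000) * 1000
DC = 0.008 * 86400 / (422 * 10000) * 1000
DC = 691200.0000 / 4220000

0.1638 mm/day


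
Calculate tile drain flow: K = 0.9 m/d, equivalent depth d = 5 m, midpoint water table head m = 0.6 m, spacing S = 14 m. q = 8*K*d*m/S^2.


q = 8*K*d*m/S^2
q = 8*0.9*5*0.6/14^2
q = 21.6000 / 196

0.1102 m/d


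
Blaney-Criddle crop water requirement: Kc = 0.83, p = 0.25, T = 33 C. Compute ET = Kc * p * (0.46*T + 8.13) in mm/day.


ET = Kc * p * (0.46*T + 8.13)
ET = 0.83 * 0.25 * (0.46*33 + 8.13)
ET = 0.83 * 0.25 * 23.3100

4.8368 mm/day


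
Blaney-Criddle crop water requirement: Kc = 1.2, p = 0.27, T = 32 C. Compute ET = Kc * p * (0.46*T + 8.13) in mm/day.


ET = Kc * p * (0.46*T + 8.13)
ET = 1.2 * 0.27 * (0.46*32 + 8.13)
ET = 1.2 * 0.27 * 22.8500

7.4034 mm/day


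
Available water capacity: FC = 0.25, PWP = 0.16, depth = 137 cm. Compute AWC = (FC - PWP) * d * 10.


AWC = (FC - PWP) * d * 10
AWC = (0.25 - 0.16) * 137 * 10
AWC = 0.0900 * 137 * 10

123.3000 mm


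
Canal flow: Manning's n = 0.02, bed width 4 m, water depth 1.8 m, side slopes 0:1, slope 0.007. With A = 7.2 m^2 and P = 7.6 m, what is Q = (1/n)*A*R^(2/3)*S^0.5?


R = A/P = 7.2/7.6 = 0.947368
Q = (1/0.02) * 7.2 * 0.947368^(2/3) * 0.007^0.5

29.0534 m^3/s


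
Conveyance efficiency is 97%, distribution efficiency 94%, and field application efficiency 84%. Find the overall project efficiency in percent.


Ec = 0.97, Eb = 0.94, Ea = 0.84
E = 0.97 * 0.94 * 0.84 * 100 = 76.5912%

76.5912 %


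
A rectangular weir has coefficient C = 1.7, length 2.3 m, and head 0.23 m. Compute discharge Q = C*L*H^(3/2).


Q = C * L * H^(3/2) = 1.7 * 2.3 * 0.23^1.5 = 1.7 * 2.3 * 0.110304

0.4313 m^3/s


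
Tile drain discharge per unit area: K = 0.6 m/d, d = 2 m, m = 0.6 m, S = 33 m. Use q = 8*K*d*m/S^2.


q = 8*K*d*m/S^2
q = 8*0.6*2*0.6/33^2
q = 5.7600 / 1089

0.0053 m/d


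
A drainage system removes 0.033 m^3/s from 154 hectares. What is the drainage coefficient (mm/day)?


DC = Q * 86400 / (A * 10000) * 1000
DC = 0.033 * 86400 / (154 * 10000) * 1000
DC = 2851200.0000 / 1540000

1.8514 mm/day


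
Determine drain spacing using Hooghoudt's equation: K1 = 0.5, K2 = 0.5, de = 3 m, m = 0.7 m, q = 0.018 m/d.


S^2 = 8*K2*de*m/q + 4*K1*m^2/q
S^2 = 8*0.5*3*0.7/0.018 + 4*0.5*0.7^2/0.018
S = sqrt(521.1111)

22.8279 m


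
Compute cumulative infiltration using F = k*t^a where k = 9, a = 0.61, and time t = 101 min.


F = k * t^a = 9 * 101^0.61
F = 9 * 16.696907

150.2722 mm


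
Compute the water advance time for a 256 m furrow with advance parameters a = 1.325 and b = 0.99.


t = (L/a)^(1/b)
t = (256/1.325)^(1/0.99)
t = 193.207547^(1/0.99)

203.7583 min


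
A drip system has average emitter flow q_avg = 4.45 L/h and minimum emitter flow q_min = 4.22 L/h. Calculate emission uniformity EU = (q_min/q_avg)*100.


EU = (q_min/q_avg)*100 = (4.22/4.45)*100 = 94.8315%

94.8315 %


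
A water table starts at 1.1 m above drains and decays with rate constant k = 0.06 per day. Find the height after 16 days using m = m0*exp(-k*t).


m = m0 * exp(-k*t)
m = 1.1 * exp(-0.06 * 16)
m = 1.1 * exp(-0.9600)

0.4212 m


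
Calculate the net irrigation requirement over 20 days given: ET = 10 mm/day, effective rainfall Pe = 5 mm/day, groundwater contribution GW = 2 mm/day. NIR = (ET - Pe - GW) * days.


Daily deficit = ET - Pe - GW = 10 - 5 - 2 = 3 mm/day
NIR = 3 * 20 = 60 mm

60.0000 mm


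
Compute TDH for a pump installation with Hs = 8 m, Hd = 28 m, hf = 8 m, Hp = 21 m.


TDH = Hs + Hd + hf + Hp = 8 + 28 + 8 + 21 = 65

65 m


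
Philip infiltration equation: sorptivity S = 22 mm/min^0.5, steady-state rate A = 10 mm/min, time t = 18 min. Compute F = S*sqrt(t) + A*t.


F = S*sqrt(t) + A*t
F = 22*sqrt(18) + 10*18
F = 22*4.242641 + 180

273.3381 mm


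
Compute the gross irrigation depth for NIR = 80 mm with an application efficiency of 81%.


Ea = 81% = 0.81
GID = NIR / Ea = 80 / 0.81 = 98.7654 mm

98.7654 mm


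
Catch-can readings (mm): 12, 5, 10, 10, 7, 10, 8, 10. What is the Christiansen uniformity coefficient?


mean = 9.000000 mm
MAD = 1.750000 mm
CU = (1 - 1.750000/9.000000)*100

80.5556 %


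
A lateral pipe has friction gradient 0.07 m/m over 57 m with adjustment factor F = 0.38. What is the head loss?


hf = J * L * F = 0.07 * 57 * 0.38 = 1.5162 m

1.5162 m


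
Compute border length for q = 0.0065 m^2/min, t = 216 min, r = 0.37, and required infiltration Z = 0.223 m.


L = q*t/((1+r)*Z)
L = 0.0065*216/((1+0.37)*0.223)
L = 1.404/0.30551

4.5956 m


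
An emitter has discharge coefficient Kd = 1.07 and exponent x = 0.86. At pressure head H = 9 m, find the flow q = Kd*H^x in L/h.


q = Kd * H^x = 1.07 * 9^0.86 = 1.07 * 6.616808

7.0800 L/h


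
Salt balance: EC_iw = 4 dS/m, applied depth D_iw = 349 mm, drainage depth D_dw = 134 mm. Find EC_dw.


EC_dw = EC_iw * D_iw / D_dw
EC_dw = 4 * 349 / 134
EC_dw = 1396 / 134

10.4179 dS/m


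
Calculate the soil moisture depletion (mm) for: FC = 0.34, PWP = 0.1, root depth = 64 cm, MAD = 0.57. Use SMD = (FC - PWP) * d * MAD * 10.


SMD = (FC - PWP) * d * MAD * 10
SMD = (0.34 - 0.1) * 64 * 0.57 * 10
SMD = 0.2400 * 64 * 0.57 * 10

87.5520 mm


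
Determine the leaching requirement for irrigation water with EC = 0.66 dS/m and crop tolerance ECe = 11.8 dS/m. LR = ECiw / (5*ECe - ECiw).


LR = ECiw / (5*ECe - ECiw)
LR = 0.66 / (5*11.8 - 0.66)
LR = 0.66 / 58.3400

0.0113


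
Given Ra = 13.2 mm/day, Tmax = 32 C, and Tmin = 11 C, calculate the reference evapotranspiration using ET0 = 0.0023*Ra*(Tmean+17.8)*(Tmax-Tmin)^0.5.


Tmean = (Tmax + Tmin)/2 = (32 + 11)/2 = 21.5
ET0 = 0.0023 * 13.2 * (21.5 + 17.8) * sqrt(32 - 11)
ET0 = 0.0023 * 13.2 * 39.3 * 4.582576

5.4677 mm/day


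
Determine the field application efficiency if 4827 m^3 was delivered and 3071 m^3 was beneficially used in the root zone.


Ea = V_root / V_field * 100 = 3071 / 4827 * 100 = 63.6213%

63.6213 %


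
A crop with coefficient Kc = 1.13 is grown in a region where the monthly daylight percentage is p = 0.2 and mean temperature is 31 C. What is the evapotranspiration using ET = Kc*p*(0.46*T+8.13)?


ET = Kc * p * (0.46*T + 8.13)
ET = 1.13 * 0.2 * (0.46*31 + 8.13)
ET = 1.13 * 0.2 * 22.3900

5.0601 mm/day


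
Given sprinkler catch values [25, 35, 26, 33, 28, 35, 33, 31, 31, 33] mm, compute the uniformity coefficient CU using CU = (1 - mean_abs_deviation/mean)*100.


mean = 31.000000 mm
MAD = 2.800000 mm
CU = (1 - 2.800000/31.000000)*100

90.9677 %


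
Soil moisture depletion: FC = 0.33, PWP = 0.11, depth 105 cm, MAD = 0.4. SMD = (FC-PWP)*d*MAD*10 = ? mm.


SMD = (FC - PWP) * d * MAD * 10
SMD = (0.33 - 0.11) * 105 * 0.4 * 10
SMD = 0.2200 * 105 * 0.4 * 10

92.4000 mm


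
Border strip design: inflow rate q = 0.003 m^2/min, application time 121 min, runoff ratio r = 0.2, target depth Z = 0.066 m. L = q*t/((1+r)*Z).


L = q*t/((1+r)*Z)
L = 0.003*121/((1+0.2)*0.066)
L = 0.363/0.0792

4.5833 m


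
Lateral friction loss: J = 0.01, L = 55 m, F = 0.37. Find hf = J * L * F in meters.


hf = J * L * F = 0.01 * 55 * 0.37 = 0.2035 m

0.2035 m


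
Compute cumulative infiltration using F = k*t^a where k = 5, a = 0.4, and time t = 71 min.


F = k * t^a = 5 * 71^0.4
F = 5 * 5.501782

27.5089 mm


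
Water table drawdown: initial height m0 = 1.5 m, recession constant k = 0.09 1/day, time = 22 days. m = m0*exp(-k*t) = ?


m = m0 * exp(-k*t)
m = 1.5 * exp(-0.09 * 22)
m = 1.5 * exp(-1.9800)

0.2071 m


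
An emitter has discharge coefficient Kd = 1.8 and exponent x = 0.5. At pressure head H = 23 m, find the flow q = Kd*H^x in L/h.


q = Kd * H^x = 1.8 * 23^0.5 = 1.8 * 4.795832

8.6325 L/h


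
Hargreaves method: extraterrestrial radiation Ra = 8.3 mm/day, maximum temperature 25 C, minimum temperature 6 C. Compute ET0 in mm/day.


Tmean = (Tmax + Tmin)/2 = (25 + 6)/2 = 15.5
ET0 = 0.0023 * 8.3 * (15.5 + 17.8) * sqrt(25 - 6)
ET0 = 0.0023 * 8.3 * 33.3 * 4.358899

2.7709 mm/day


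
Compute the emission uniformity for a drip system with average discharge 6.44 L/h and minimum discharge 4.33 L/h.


EU = (q_min/q_avg)*100 = (4.33/6.44)*100 = 67.2360%

67.2360 %


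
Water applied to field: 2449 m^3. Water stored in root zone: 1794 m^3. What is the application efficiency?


Ea = V_root / V_field * 100 = 1794 / 2449 * 100 = 73.2544%

73.2544 %


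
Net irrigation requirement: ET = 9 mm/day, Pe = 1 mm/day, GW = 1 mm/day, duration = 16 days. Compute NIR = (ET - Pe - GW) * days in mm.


Daily deficit = ET - Pe - GW = 9 - 1 - 1 = 7 mm/day
NIR = 7 * 16 = 112 mm

112.0000 mm


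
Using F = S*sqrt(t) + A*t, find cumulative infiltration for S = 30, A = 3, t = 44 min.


F = S*sqrt(t) + A*t
F = 30*sqrt(44) + 3*44
F = 30*6.633250 + 132

330.9975 mm


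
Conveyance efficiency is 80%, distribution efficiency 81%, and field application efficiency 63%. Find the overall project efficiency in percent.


Ec = 0.8, Eb = 0.81, Ea = 0.63
E = 0.8 * 0.81 * 0.63 * 100 = 40.8240%

40.8240 %


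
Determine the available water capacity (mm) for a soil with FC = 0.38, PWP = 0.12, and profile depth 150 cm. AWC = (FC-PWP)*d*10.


AWC = (FC - PWP) * d * 10
AWC = (0.38 - 0.12) * 150 * 10
AWC = 0.2600 * 150 * 10

390.0000 mm


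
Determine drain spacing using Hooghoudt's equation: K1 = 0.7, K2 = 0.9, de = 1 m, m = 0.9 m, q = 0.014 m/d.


S^2 = 8*K2*de*m/q + 4*K1*m^2/q
S^2 = 8*0.9*1*0.9/0.014 + 4*0.7*0.9^2/0.014
S = sqrt(624.8571)

24.9971 m


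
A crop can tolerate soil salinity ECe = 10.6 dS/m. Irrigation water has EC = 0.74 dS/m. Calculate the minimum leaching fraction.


LR = ECiw / (5*ECe - ECiw)
LR = 0.74 / (5*10.6 - 0.74)
LR = 0.74 / 52.2600

0.0142


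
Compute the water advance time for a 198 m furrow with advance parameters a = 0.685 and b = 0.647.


t = (L/a)^(1/b)
t = (198/0.685)^(1/0.647)
t = 289.051095^(1/0.647)

6363.1213 min


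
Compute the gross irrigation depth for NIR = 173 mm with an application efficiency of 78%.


Ea = 78% = 0.78
GID = NIR / Ea = 173 / 0.78 = 221.7949 mm

221.7949 mm


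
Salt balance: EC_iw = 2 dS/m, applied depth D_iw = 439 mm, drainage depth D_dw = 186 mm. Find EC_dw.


EC_dw = EC_iw * D_iw / D_dw
EC_dw = 2 * 439 / 186
EC_dw = 878 / 186

4.7204 dS/m


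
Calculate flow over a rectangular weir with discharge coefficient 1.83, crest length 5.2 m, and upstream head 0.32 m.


Q = C * L * H^(3/2) = 1.83 * 5.2 * 0.32^1.5 = 1.83 * 5.2 * 0.181019

1.7226 m^3/s


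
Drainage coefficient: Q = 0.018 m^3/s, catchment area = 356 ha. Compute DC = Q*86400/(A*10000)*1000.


DC = Q * 86400 / (A * 10000) * 1000
DC = 0.018 * 86400 / (356 * 10000) * 1000
DC = 1555200.0000 / 3560000

0.4369 mm/day


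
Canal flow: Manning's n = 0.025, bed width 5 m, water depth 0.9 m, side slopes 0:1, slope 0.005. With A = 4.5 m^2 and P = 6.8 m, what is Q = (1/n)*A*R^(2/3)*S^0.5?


R = A/P = 4.5/6.8 = 0.661765
Q = (1/0.025) * 4.5 * 0.661765^(2/3) * 0.005^0.5

9.6656 m^3/s


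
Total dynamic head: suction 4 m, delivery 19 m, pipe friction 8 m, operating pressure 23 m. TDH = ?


TDH = Hs + Hd + hf + Hp = 4 + 19 + 8 + 23 = 54

54 m


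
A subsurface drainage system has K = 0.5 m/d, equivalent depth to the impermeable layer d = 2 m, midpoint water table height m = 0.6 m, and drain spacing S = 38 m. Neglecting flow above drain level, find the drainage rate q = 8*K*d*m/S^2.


q = 8*K*d*m/S^2
q = 8*0.5*2*0.6/38^2
q = 4.8000 / 1444

0.0033 m/d


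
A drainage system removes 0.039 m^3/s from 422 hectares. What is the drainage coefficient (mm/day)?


DC = Q * 86400 / (A * 10000) * 1000
DC = 0.039 * 86400 / (422 * 10000) * 1000
DC = 3369600.0000 / 4220000

0.7985 mm/day


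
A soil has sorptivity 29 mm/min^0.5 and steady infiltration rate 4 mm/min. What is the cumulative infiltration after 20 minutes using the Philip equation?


F = S*sqrt(t) + A*t
F = 29*sqrt(20) + 4*20
F = 29*4.472136 + 80

209.6919 mm


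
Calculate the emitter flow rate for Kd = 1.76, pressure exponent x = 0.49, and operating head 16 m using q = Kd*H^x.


q = Kd * H^x = 1.76 * 16^0.49 = 1.76 * 3.890620

6.8475 L/h


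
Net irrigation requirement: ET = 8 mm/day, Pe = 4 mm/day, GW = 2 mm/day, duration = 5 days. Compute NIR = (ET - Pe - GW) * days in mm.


Daily deficit = ET - Pe - GW = 8 - 4 - 2 = 2 mm/day
NIR = 2 * 5 = 10 mm

10.0000 mm


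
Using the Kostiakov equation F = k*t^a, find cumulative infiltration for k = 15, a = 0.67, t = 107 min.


F = k * t^a = 15 * 107^0.67
F = 15 * 22.892179

343.3827 mm


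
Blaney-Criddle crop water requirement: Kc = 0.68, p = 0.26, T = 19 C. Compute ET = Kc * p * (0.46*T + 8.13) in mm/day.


ET = Kc * p * (0.46*T + 8.13)
ET = 0.68 * 0.26 * (0.46*19 + 8.13)
ET = 0.68 * 0.26 * 16.8700

2.9826 mm/day


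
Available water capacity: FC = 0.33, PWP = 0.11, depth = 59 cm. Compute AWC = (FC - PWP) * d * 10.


AWC = (FC - PWP) * d * 10
AWC = (0.33 - 0.11) * 59 * 10
AWC = 0.2200 * 59 * 10

129.8000 mm


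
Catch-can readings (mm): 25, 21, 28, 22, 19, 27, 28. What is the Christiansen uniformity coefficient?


mean = 24.285714 mm
MAD = 3.102041 mm
CU = (1 - 3.102041/24.285714)*100

87.2269 %


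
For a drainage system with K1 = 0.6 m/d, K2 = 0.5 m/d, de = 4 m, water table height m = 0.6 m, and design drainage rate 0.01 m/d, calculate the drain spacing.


S^2 = 8*K2*de*m/q + 4*K1*m^2/q
S^2 = 8*0.5*4*0.6/0.01 + 4*0.6*0.6^2/0.01
S = sqrt(1046.4000)

32.3481 m


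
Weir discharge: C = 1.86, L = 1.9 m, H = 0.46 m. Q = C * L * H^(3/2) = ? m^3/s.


Q = C * L * H^(3/2) = 1.86 * 1.9 * 0.46^1.5 = 1.86 * 1.9 * 0.311987

1.1026 m^3/s


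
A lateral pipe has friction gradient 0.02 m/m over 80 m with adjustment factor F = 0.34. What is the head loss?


hf = J * L * F = 0.02 * 80 * 0.34 = 0.5440 m

0.5440 m


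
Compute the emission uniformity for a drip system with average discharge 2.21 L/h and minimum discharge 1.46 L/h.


EU = (q_min/q_avg)*100 = (1.46/2.21)*100 = 66.0633%

66.0633 %


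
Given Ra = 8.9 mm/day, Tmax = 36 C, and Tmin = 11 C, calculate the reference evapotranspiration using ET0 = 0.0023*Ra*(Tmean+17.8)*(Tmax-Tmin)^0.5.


Tmean = (Tmax + Tmin)/2 = (36 + 11)/2 = 23.5
ET0 = 0.0023 * 8.9 * (23.5 + 17.8) * sqrt(36 - 11)
ET0 = 0.0023 * 8.9 * 41.3 * 5.000000

4.2271 mm/day


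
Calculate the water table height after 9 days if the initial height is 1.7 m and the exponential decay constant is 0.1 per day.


m = m0 * exp(-k*t)
m = 1.7 * exp(-0.1 * 9)
m = 1.7 * exp(-0.9000)

0.6912 m


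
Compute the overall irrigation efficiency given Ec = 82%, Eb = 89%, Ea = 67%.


Ec = 0.82, Eb = 0.89, Ea = 0.67
E = 0.82 * 0.89 * 0.67 * 100 = 48.8966%

48.8966 %


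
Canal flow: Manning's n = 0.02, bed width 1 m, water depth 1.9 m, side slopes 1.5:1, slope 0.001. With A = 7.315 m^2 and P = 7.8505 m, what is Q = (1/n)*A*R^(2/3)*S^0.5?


R = A/P = 7.315/7.8505 = 0.931788
Q = (1/0.02) * 7.315 * 0.931788^(2/3) * 0.001^0.5

11.0339 m^3/s


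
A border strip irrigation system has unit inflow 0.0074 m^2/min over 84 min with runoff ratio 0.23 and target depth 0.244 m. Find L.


L = q*t/((1+r)*Z)
L = 0.0074*84/((1+0.23)*0.244)
L = 0.6216/0.30012

2.0712 m


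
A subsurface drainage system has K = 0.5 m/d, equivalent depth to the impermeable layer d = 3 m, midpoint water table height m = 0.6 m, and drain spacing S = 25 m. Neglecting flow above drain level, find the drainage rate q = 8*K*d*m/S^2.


q = 8*K*d*m/S^2
q = 8*0.5*3*0.6/25^2
q = 7.2000 / 625

0.0115 m/d


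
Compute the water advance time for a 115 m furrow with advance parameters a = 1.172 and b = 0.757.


t = (L/a)^(1/b)
t = (115/1.172)^(1/0.757)
t = 98.122867^(1/0.757)

427.6972 min


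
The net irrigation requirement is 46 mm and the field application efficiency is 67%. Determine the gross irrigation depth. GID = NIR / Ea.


Ea = 67% = 0.67
GID = NIR / Ea = 46 / 0.67 = 68.6567 mm

68.6567 mm


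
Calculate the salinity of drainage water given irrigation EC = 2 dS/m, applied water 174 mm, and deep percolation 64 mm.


EC_dw = EC_iw * D_iw / D_dw
EC_dw = 2 * 174 / 64
EC_dw = 348 / 64

5.4375 dS/m


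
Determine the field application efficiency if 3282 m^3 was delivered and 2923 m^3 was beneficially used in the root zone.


Ea = V_root / V_field * 100 = 2923 / 3282 * 100 = 89.0615%

89.0615 %


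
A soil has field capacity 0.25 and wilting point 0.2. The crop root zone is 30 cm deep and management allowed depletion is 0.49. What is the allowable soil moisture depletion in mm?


SMD = (FC - PWP) * d * MAD * 10
SMD = (0.25 - 0.2) * 30 * 0.49 * 10
SMD = 0.0500 * 30 * 0.49 * 10

7.3500 mm


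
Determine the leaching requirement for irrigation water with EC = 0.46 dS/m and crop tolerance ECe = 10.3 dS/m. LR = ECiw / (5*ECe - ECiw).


LR = ECiw / (5*ECe - ECiw)
LR = 0.46 / (5*10.3 - 0.46)
LR = 0.46 / 51.0400

0.0090


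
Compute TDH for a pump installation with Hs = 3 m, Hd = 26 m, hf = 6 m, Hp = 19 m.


TDH = Hs + Hd + hf + Hp = 3 + 26 + 6 + 19 = 54

54 m


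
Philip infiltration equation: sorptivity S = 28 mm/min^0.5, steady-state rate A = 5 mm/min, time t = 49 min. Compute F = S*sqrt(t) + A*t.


F = S*sqrt(t) + A*t
F = 28*sqrt(49) + 5*49
F = 28*7.000000 + 245

441.0000 mm


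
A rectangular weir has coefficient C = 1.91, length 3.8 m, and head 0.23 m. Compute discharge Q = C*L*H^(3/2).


Q = C * L * H^(3/2) = 1.91 * 3.8 * 0.23^1.5 = 1.91 * 3.8 * 0.110304

0.8006 m^3/s


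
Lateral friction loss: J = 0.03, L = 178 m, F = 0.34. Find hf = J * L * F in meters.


hf = J * L * F = 0.03 * 178 * 0.34 = 1.8156 m

1.8156 m


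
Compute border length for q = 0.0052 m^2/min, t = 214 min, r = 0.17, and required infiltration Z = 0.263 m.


L = q*t/((1+r)*Z)
L = 0.0052*214/((1+0.17)*0.263)
L = 1.1128/0.30771

3.6164 m


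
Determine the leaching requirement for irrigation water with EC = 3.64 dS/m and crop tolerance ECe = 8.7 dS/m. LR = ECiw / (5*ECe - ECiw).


LR = ECiw / (5*ECe - ECiw)
LR = 3.64 / (5*8.7 - 3.64)
LR = 3.64 / 39.8600

0.0913


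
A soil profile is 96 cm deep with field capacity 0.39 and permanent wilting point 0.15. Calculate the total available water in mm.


AWC = (FC - PWP) * d * 10
AWC = (0.39 - 0.15) * 96 * 10
AWC = 0.2400 * 96 * 10

230.4000 mm


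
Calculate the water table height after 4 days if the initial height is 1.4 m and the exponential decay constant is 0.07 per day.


m = m0 * exp(-k*t)
m = 1.4 * exp(-0.07 * 4)
m = 1.4 * exp(-0.2800)

1.0581 m


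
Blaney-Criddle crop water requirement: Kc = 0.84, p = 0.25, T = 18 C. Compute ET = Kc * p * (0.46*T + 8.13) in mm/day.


ET = Kc * p * (0.46*T + 8.13)
ET = 0.84 * 0.25 * (0.46*18 + 8.13)
ET = 0.84 * 0.25 * 16.4100

3.4461 mm/day


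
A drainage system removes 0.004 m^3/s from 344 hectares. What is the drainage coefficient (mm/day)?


DC = Q * 86400 / (A * 10000) * 1000
DC = 0.004 * 86400 / (344 * 10000) * 1000
DC = 345600.0000 / 3440000

0.1005 mm/day


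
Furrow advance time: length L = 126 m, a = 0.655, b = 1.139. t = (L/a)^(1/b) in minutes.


t = (L/a)^(1/b)
t = (126/0.655)^(1/1.139)
t = 192.366412^(1/1.139)

101.2468 min


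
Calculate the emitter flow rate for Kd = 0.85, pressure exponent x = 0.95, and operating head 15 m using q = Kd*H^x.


q = Kd * H^x = 0.85 * 15^0.95 = 0.85 * 13.100465

11.1354 L/h


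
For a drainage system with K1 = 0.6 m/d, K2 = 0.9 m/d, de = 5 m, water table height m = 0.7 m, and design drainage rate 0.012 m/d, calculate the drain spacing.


S^2 = 8*K2*de*m/q + 4*K1*m^2/q
S^2 = 8*0.9*5*0.7/0.012 + 4*0.6*0.7^2/0.012
S = sqrt(2198.0000)

46.8828 m


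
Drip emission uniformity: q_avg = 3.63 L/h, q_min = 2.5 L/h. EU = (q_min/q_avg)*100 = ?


EU = (q_min/q_avg)*100 = (2.5/3.63)*100 = 68.8705%

68.8705 %


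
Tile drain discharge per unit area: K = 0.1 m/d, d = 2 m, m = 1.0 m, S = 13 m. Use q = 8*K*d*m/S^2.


q = 8*K*d*m/S^2
q = 8*0.1*2*1.0/13^2
q = 1.6000 / 169

0.0095 m/d


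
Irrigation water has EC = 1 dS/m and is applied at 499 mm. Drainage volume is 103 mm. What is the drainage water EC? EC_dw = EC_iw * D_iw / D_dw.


EC_dw = EC_iw * D_iw / D_dw
EC_dw = 1 * 499 / 103
EC_dw = 499 / 103

4.8447 dS/m


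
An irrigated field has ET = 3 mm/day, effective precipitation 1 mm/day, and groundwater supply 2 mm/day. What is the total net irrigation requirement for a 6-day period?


Daily deficit = ET - Pe - GW = 3 - 1 - 2 = 0 mm/day
NIR = 0 * 6 = 0 mm

0 mm


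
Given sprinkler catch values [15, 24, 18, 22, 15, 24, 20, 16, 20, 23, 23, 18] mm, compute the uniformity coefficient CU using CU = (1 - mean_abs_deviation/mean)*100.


mean = 19.833333 mm
MAD = 2.861111 mm
CU = (1 - 2.861111/19.833333)*100

85.5742 %


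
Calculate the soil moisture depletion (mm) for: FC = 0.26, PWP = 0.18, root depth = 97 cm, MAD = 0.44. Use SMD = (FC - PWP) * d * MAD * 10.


SMD = (FC - PWP) * d * MAD * 10
SMD = (0.26 - 0.18) * 97 * 0.44 * 10
SMD = 0.0800 * 97 * 0.44 * 10

34.1440 mm


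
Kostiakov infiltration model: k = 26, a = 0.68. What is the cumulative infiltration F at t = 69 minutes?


F = k * t^a = 26 * 69^0.68
F = 26 * 17.799893

462.7972 mm


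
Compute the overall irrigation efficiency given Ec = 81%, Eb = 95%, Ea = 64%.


Ec = 0.81, Eb = 0.95, Ea = 0.64
E = 0.81 * 0.95 * 0.64 * 100 = 49.2480%

49.2480 %


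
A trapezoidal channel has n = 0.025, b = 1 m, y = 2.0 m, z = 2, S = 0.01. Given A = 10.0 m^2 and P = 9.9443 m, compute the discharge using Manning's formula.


R = A/P = 10.0/9.9443 = 1.005601
Q = (1/0.025) * 10.0 * 1.005601^(2/3) * 0.01^0.5

40.1492 m^3/s


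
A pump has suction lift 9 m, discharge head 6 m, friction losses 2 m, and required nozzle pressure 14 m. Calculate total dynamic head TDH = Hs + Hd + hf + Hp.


TDH = Hs + Hd + hf + Hp = 9 + 6 + 2 + 14 = 31

31 m


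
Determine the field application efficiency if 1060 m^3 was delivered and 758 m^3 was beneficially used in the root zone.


Ea = V_root / V_field * 100 = 758 / 1060 * 100 = 71.5094%

71.5094 %


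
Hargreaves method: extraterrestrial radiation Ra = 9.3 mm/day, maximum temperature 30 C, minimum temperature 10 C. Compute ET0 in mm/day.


Tmean = (Tmax + Tmin)/2 = (30 + 10)/2 = 20.0
ET0 = 0.0023 * 9.3 * (20.0 + 17.8) * sqrt(30 - 10)
ET0 = 0.0023 * 9.3 * 37.8 * 4.472136

3.6159 mm/day


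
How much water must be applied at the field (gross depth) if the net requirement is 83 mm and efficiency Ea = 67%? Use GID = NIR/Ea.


Ea = 67% = 0.67
GID = NIR / Ea = 83 / 0.67 = 123.8806 mm

123.8806 mm


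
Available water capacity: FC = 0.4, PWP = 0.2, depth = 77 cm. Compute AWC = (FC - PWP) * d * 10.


AWC = (FC - PWP) * d * 10
AWC = (0.4 - 0.2) * 77 * 10
AWC = 0.2000 * 77 * 10

154.0000 mm


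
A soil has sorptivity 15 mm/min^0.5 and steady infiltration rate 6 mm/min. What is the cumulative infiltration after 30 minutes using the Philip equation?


F = S*sqrt(t) + A*t
F = 15*sqrt(30) + 6*30
F = 15*5.477226 + 180

262.1584 mm


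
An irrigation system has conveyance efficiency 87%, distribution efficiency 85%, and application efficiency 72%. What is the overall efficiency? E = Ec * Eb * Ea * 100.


Ec = 0.87, Eb = 0.85, Ea = 0.72
E = 0.87 * 0.85 * 0.72 * 100 = 53.2440%

53.2440 %


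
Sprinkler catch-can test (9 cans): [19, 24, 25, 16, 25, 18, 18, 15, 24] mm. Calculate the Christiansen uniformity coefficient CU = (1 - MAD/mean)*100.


mean = 20.444444 mm
MAD = 3.604938 mm
CU = (1 - 3.604938/20.444444)*100

82.3672 %


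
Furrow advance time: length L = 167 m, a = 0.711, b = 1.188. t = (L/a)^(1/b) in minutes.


t = (L/a)^(1/b)
t = (167/0.711)^(1/1.188)
t = 234.880450^(1/1.188)

99.0062 min


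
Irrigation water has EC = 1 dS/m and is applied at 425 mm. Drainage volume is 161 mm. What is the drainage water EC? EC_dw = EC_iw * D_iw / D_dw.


EC_dw = EC_iw * D_iw / D_dw
EC_dw = 1 * 425 / 161
EC_dw = 425 / 161

2.6398 dS/m


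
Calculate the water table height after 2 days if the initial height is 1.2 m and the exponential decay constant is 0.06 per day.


m = m0 * exp(-k*t)
m = 1.2 * exp(-0.06 * 2)
m = 1.2 * exp(-0.1200)

1.0643 m


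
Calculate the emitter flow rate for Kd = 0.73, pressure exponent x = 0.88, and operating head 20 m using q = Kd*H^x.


q = Kd * H^x = 0.73 * 20^0.88 = 0.73 * 13.960674

10.1913 L/h


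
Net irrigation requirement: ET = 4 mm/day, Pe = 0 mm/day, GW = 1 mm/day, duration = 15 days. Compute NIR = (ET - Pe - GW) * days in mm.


Daily deficit = ET - Pe - GW = 4 - 0 - 1 = 3 mm/day
NIR = 3 * 15 = 45 mm

45.0000 mm


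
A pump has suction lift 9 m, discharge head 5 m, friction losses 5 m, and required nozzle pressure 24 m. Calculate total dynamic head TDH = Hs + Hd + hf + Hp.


TDH = Hs + Hd + hf + Hp = 9 + 5 + 5 + 24 = 43

43 m


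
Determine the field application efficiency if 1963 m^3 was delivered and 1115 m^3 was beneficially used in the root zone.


Ea = V_root / V_field * 100 = 1115 / 1963 * 100 = 56.8008%

56.8008 %


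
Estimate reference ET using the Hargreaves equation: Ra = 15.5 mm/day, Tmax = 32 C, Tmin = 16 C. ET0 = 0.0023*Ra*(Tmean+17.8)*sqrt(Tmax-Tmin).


Tmean = (Tmax + Tmin)/2 = (32 + 16)/2 = 24.0
ET0 = 0.0023 * 15.5 * (24.0 + 17.8) * sqrt(32 - 16)
ET0 = 0.0023 * 15.5 * 41.8 * 4.000000

5.9607 mm/day


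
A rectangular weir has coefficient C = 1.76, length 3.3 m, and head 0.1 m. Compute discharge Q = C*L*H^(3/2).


Q = C * L * H^(3/2) = 1.76 * 3.3 * 0.1^1.5 = 1.76 * 3.3 * 0.031623

0.1837 m^3/s


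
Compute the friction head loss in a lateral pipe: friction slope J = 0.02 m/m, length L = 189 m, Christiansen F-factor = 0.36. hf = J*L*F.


hf = J * L * F = 0.02 * 189 * 0.36 = 1.3608 m

1.3608 m


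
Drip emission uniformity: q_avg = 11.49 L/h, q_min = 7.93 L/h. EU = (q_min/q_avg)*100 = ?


EU = (q_min/q_avg)*100 = (7.93/11.49)*100 = 69.0165%

69.0165 %


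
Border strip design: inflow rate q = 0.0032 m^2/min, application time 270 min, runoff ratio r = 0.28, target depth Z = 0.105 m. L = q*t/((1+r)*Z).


L = q*t/((1+r)*Z)
L = 0.0032*270/((1+0.28)*0.105)
L = 0.864/0.1344

6.4286 m


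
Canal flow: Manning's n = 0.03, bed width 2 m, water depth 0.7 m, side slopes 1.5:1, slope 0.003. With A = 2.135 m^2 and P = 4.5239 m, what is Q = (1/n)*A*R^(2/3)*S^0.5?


R = A/P = 2.135/4.5239 = 0.471938
Q = (1/0.03) * 2.135 * 0.471938^(2/3) * 0.003^0.5

2.3628 m^3/s


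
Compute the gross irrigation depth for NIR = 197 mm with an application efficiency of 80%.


Ea = 80% = 0.8
GID = NIR / Ea = 197 / 0.8 = 246.2500 mm

246.2500 mm


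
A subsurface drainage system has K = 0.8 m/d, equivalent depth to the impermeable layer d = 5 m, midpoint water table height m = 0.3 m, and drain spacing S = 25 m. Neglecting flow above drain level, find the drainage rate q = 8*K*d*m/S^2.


q = 8*K*d*m/S^2
q = 8*0.8*5*0.3/25^2
q = 9.6000 / 625

0.0154 m/d


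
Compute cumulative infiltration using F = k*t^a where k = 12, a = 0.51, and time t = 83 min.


F = k * t^a = 12 * 83^0.51
F = 12 * 9.522036

114.2644 mm


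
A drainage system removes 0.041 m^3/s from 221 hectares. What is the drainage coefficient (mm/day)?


DC = Q * 86400 / (A * 10000) * 1000
DC = 0.041 * 86400 / (221 * 10000) * 1000
DC = 3542400.0000 / 2210000

1.6029 mm/day


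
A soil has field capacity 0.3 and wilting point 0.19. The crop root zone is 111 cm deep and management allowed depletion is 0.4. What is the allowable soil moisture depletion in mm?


SMD = (FC - PWP) * d * MAD * 10
SMD = (0.3 - 0.19) * 111 * 0.4 * 10
SMD = 0.1100 * 111 * 0.4 * 10

48.8400 mm


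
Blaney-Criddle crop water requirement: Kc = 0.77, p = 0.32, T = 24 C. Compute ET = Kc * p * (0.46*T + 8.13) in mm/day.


ET = Kc * p * (0.46*T + 8.13)
ET = 0.77 * 0.32 * (0.46*24 + 8.13)
ET = 0.77 * 0.32 * 19.1700

4.7235 mm/day


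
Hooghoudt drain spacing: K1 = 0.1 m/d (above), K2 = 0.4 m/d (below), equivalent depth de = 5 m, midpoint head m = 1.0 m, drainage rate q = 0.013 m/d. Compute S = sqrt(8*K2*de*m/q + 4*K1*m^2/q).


S^2 = 8*K2*de*m/q + 4*K1*m^2/q
S^2 = 8*0.4*5*1.0/0.013 + 4*0.1*1.0^2/0.013
S = sqrt(1261.5385)

35.5181 m


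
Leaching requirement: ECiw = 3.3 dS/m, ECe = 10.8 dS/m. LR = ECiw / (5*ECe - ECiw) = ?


LR = ECiw / (5*ECe - ECiw)
LR = 3.3 / (5*10.8 - 3.3)
LR = 3.3 / 50.7000

0.0651


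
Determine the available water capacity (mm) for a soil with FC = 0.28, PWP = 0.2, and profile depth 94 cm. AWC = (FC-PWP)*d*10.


AWC = (FC - PWP) * d * 10
AWC = (0.28 - 0.2) * 94 * 10
AWC = 0.0800 * 94 * 10

75.2000 mm


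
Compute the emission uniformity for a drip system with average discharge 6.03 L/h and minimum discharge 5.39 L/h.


EU = (q_min/q_avg)*100 = (5.39/6.03)*100 = 89.3864%

89.3864 %


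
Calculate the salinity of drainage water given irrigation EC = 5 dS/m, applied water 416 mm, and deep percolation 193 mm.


EC_dw = EC_iw * D_iw / D_dw
EC_dw = 5 * 416 / 193
EC_dw = 2080 / 193

10.7772 dS/m


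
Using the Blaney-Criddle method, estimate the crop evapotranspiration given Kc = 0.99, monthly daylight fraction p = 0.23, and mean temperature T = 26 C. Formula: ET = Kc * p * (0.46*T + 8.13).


ET = Kc * p * (0.46*T + 8.13)
ET = 0.99 * 0.23 * (0.46*26 + 8.13)
ET = 0.99 * 0.23 * 20.0900

4.5745 mm/day


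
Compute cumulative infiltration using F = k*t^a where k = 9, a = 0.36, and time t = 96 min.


F = k * t^a = 9 * 96^0.36
F = 9 * 5.171513

46.5436 mm


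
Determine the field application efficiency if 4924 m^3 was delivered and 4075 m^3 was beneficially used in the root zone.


Ea = V_root / V_field * 100 = 4075 / 4924 * 100 = 82.7579%

82.7579 %


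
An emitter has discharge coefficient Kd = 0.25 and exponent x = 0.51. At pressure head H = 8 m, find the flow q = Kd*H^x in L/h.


q = Kd * H^x = 0.25 * 8^0.51 = 0.25 * 2.887858

0.7220 L/h


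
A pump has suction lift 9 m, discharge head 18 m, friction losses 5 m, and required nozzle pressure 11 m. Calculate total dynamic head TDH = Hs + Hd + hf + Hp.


TDH = Hs + Hd + hf + Hp = 9 + 18 + 5 + 11 = 43

43 m


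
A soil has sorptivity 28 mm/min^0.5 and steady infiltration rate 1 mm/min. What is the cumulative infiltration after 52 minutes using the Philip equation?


F = S*sqrt(t) + A*t
F = 28*sqrt(52) + 1*52
F = 28*7.211103 + 52

253.9109 mm


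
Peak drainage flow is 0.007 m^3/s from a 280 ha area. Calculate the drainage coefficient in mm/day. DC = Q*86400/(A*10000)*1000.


DC = Q * 86400 / (A * 10000) * 1000
DC = 0.007 * 86400 / (280 * 10000) * 1000
DC = 604800.0000 / 2800000

0.2160 mm/day
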